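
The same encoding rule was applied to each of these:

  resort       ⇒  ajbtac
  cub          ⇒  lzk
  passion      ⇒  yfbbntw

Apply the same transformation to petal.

yjcfu

Two shifts are in play — +5 for a/e/i/o/u, +9 for every other letter.
On petal: p(cons)+9=y, e(vowel)+5=j, t(cons)+9=c, a(vowel)+5=f, l(cons)+9=u.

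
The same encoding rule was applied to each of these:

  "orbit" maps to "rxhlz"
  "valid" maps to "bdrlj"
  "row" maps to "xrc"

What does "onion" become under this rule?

The shift depends on letter class: consonant r→x is +6, but vowel o→r is +3. The rule splits by letter class: vowels +3, consonants +6.
For onion: o(vowel)+3=r, n(cons)+6=t, i(vowel)+3=l, o(vowel)+3=r, n(cons)+6=t.

rtlrt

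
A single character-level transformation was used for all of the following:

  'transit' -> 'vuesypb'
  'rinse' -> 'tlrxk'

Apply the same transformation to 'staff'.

In transit: t→v is +2, r→u is +3, a→e is +4, n→s is +5 — the shift increases by 1 each position. Each letter shifts forward by (position + 2), i.e. 2, 3, 4, … — the shift grows by one for each successive letter.
For staff: s+2=u, t+3=w, a+4=e, f+5=k, f+6=l.

uwekl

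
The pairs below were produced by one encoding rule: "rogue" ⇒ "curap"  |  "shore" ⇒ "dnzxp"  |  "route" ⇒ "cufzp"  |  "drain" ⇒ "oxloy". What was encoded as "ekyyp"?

tense

Shifts by position in rogue: pos 0: r→c (+11), pos 1: o→u (+6), pos 2: g→r (+11), pos 3: u→a (+6) — repeating every 2. A repeating key of period 2 is used — shifts +11, +6 over and over.
Reversing it on ekyyp: e−11=t, k−6=e, y−11=n, y−6=s, p−11=e.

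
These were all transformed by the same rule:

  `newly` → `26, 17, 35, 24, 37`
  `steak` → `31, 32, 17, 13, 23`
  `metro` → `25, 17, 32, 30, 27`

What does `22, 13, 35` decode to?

jaw

Each letter is replaced by its alphabet position (a=1..z=26) + 12.
Reversing it on 22, 13, 35: 22→(22−12)÷1=10=j, 13→(13−12)÷1=1=a, 35→(35−12)÷1=23=w.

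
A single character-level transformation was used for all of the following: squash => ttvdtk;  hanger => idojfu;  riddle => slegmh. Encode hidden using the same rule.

Shifts by position in squash: pos 0: s→t (+1), pos 1: q→t (+3), pos 2: u→v (+1), pos 3: a→d (+3) — repeating every 2. It's a Vigenère-style cipher with numeric key [1,3]: position i shifts by key[i mod 2].
On hidden: h+1=i, i+3=l, d+1=e, d+3=g, e+1=f, n+3=q.

ilegfq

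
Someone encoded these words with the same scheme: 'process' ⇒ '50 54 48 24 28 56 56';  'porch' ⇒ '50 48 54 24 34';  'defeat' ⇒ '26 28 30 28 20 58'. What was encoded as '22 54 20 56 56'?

p(#16)→50 and r(#18)→54: differences scale by 2, so n = 2·pos + 18. With a=1..z=26, the number is 2·pos + 18.
Reversing it on 22 54 20 56 56: 22→(22−18)÷2=2=b, 54→(54−18)÷2=18=r, 20→(20−18)÷2=1=a, 56→(56−18)÷2=19=s, 56→(56−18)÷2=19=s.

brass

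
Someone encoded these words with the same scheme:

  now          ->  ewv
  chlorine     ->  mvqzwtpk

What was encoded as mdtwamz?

The output letters match the input read backwards, each shifted +8: now reversed is won. Two steps: reverse the string, then apply a Caesar shift of +8.
Reversing it on mdtwamz: shift back: m−8=e, d−8=v, t−8=l, w−8=o, a−8=s, m−8=e, z−8=r → evloser; then reverse → resolve.

resolve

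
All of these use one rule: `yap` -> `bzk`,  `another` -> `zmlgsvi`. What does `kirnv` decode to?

Each letter is replaced by its mirror in the alphabet: a↔z, b↔y, c↔x, and so on (the Atbash cipher).
Reversing it on kirnv: k↔p, i↔r, r↔i, n↔m, v↔e.

prime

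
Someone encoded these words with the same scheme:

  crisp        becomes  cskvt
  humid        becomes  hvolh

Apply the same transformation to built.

bvkox

In crisp: c→c is +0, r→s is +1, i→k is +2, s→v is +3 — the shift increases by 1 each position. Each letter shifts forward by its position index (0, 1, 2, …) — the shift grows by one for each successive letter.
Applying it to built: b+0=b, u+1=v, i+2=k, l+3=o, t+4=x.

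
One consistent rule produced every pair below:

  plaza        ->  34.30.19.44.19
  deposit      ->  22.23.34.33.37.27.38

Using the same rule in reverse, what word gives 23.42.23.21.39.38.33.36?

p is letter #16 and maps to 34: an offset of 18. The number is (letter's place in the alphabet, a=1) + 18.
Decoding 23.42.23.21.39.38.33.36: 23→(23−18)÷1=5=e, 42→(42−18)÷1=24=x, 23→(23−18)÷1=5=e, 21→(21−18)÷1=3=c, 39→(39−18)÷1=21=u, 38→(38−18)÷1=20=t, 33→(33−18)÷1=15=o, 36→(36−18)÷1=18=r.

executor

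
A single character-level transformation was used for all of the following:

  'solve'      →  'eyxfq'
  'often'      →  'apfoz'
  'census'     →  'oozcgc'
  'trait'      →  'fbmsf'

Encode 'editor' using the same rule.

Shifts by position in solve: pos 0: s→e (+12), pos 1: o→y (+10), pos 2: l→x (+12), pos 3: v→f (+10) — repeating every 2. A repeating key of period 2 is used — shifts +12, +10 over and over.
On editor: e+12=q, d+10=n, i+12=u, t+10=d, o+12=a, r+10=b.

qnudab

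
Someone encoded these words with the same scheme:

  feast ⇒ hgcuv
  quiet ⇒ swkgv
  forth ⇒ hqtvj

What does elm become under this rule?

Compare letters: f→h is +2, e→g is +2, a→c is +2 — a constant shift. This is a Caesar cipher with shift 2.
Applying it to elm: e+2=g, l+2=n, m+2=o.

gno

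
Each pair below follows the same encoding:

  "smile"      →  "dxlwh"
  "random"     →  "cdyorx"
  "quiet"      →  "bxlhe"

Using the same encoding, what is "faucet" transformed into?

qdxnhe

The shift depends on letter class: consonant s→d is +11, but vowel i→l is +3. Vowels shift forward by 3 and consonants shift forward by 11.
Applying it to faucet: f(cons)+11=q, a(vowel)+3=d, u(vowel)+3=x, c(cons)+11=n, e(vowel)+3=h, t(cons)+11=e.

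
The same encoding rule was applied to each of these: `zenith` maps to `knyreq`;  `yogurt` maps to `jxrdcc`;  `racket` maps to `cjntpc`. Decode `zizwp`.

Shifts by position in zenith: pos 0: z→k (+11), pos 1: e→n (+9), pos 2: n→y (+11), pos 3: i→r (+9) — repeating every 2. It's a Vigenère-style cipher with numeric key [11,9]: position i shifts by key[i mod 2].
Reversing it on zizwp: z−11=o, i−9=z, z−11=o, w−9=n, p−11=e.

ozone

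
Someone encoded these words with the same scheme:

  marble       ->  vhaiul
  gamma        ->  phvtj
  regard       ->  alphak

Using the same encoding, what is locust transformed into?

uvlbba

It's a Vigenère-style cipher with numeric key [9,7]: position i shifts by key[i mod 2].
On locust: l+9=u, o+7=v, c+9=l, u+7=b, s+9=b, t+7=a.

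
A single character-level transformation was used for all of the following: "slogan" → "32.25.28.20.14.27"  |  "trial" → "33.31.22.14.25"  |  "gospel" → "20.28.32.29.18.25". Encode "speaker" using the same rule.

32.29.18.14.24.18.31

The number is (letter's place in the alphabet, a=1) + 13.
Applying it to speaker: s=19→32, p=16→29, e=5→18, a=1→14, k=11→24, e=5→18, r=18→31.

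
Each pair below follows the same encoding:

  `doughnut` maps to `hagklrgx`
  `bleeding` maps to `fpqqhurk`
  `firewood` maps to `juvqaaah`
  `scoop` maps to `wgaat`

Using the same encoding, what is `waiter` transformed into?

amuxqv

The shift depends on letter class: consonant d→h is +4, but vowel o→a is +12. Vowels shift forward by 12 and consonants shift forward by 4.
On waiter: w(cons)+4=a, a(vowel)+12=m, i(vowel)+12=u, t(cons)+4=x, e(vowel)+12=q, r(cons)+4=v.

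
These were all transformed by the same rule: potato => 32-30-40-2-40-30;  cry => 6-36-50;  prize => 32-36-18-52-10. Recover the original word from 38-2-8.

With a=1..z=26, the number is 2·pos.
Undoing it on 38-2-8: 38→(38−0)÷2=19=s, 2→(2−0)÷2=1=a, 8→(8−0)÷2=4=d.

sad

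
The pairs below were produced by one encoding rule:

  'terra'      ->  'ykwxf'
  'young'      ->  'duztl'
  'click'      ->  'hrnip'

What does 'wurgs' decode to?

Shifts by position in terra: pos 0: t→y (+5), pos 1: e→k (+6), pos 2: r→w (+5), pos 3: r→x (+6) — repeating every 2. A repeating key of period 2 is used — shifts +5, +6 over and over.
Decoding wurgs: w−5=r, u−6=o, r−5=m, g−6=a, s−5=n.

roman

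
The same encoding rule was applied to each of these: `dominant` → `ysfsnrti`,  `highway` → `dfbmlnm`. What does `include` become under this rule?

The output letters match the input read backwards, each shifted +5: dominant reversed is tnanimod. The word is reversed, then every letter is shifted forward by 5.
For include: reverse → edulcni; then shift: e+5=j, d+5=i, u+5=z, l+5=q, c+5=h, n+5=s, i+5=n.

jizqhsn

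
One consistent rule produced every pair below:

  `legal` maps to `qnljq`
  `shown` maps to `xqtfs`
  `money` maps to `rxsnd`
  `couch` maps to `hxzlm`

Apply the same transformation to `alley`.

Shifts by position in legal: pos 0: l→q (+5), pos 1: e→n (+9), pos 2: g→l (+5), pos 3: a→j (+9) — repeating every 2. The shifts repeat in a cycle of length 2: positions 0,1,… shift by +5, +9, then the pattern repeats.
For alley: a+5=f, l+9=u, l+5=q, e+9=n, y+5=d.

fuqnd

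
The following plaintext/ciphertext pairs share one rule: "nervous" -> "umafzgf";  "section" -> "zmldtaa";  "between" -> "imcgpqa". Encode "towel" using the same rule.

awfow

In nervous: n→u is +7, e→m is +8, r→a is +9, v→f is +10 — the shift increases by 1 each position. The shift increases by 1 at each position, starting from +7: 7, 8, 9, ….
For towel: t+7=a, o+8=w, w+9=f, e+10=o, l+11=w.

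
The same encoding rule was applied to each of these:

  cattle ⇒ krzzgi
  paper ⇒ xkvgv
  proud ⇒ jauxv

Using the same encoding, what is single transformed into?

The output letters match the input read backwards, each shifted +6: cattle reversed is elttac. The word is reversed, then every letter is shifted forward by 6.
On single: reverse → elgnis; then shift: e+6=k, l+6=r, g+6=m, n+6=t, i+6=o, s+6=y.

krmtoy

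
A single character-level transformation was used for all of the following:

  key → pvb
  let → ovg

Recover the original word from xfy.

Each pair mirrors across the alphabet (k↔p, e↔v, y↔b): positions sum to 25. Letters are reflected about the middle of the alphabet (position → 25−position): Atbash.
Decoding xfy: x↔c, f↔u, y↔b.

cub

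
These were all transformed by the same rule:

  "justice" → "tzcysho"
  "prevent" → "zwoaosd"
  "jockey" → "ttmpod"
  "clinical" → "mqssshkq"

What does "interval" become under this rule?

Shifts by position in justice: pos 0: j→t (+10), pos 1: u→z (+5), pos 2: s→c (+10), pos 3: t→y (+5) — repeating every 2. It's a Vigenère-style cipher with numeric key [10,5]: position i shifts by key[i mod 2].
Applying it to interval: i+10=s, n+5=s, t+10=d, e+5=j, r+10=b, v+5=a, a+10=k, l+5=q.

ssdjbakq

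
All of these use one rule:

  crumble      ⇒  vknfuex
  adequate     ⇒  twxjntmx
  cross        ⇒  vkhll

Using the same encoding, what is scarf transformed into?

lvtky

Compare letters: c→v is +19, r→k is +19, u→n is +19 — a constant shift. Every letter moves 19 places later in the alphabet, wrapping around z→a.
On scarf: s+19=l, c+19=v, a+19=t, r+19=k, f+19=y.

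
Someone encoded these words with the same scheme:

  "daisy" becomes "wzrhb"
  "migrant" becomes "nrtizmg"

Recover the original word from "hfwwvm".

sudden

Each pair mirrors across the alphabet (d↔w, a↔z, i↔r): positions sum to 25. Each letter is replaced by its mirror in the alphabet: a↔z, b↔y, c↔x, and so on (the Atbash cipher).
Undoing it on hfwwvm: h↔s, f↔u, w↔d, w↔d, v↔e, m↔n.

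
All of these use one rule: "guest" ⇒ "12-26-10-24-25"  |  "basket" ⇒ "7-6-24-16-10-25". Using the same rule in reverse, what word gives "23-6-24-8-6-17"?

Each letter is replaced by its alphabet position (a=1..z=26) + 5.
Reversing it on 23-6-24-8-6-17: 23→(23−5)÷1=18=r, 6→(6−5)÷1=1=a, 24→(24−5)÷1=19=s, 8→(8−5)÷1=3=c, 6→(6−5)÷1=1=a, 17→(17−5)÷1=12=l.

rascal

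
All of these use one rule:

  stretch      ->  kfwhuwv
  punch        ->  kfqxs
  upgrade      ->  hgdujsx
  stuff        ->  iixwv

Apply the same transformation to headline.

hqlogdhk

The output letters match the input read backwards, each shifted +3: stretch reversed is hcterts. The word is reversed, then every letter is shifted forward by 3.
Applying it to headline: reverse → enildaeh; then shift: e+3=h, n+3=q, i+3=l, l+3=o, d+3=g, a+3=d, e+3=h, h+3=k.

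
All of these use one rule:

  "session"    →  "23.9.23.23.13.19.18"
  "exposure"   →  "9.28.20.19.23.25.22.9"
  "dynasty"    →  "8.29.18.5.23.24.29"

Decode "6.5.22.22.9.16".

s is letter #19 and maps to 23: an offset of 4. Each letter is replaced by its alphabet position (a=1..z=26) + 4.
Reversing it on 6.5.22.22.9.16: 6→(6−4)÷1=2=b, 5→(5−4)÷1=1=a, 22→(22−4)÷1=18=r, 22→(22−4)÷1=18=r, 9→(9−4)÷1=5=e, 16→(16−4)÷1=12=l.

barrel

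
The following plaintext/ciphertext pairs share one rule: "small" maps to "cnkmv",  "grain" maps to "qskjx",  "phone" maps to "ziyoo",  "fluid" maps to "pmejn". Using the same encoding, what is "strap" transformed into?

The shifts repeat in a cycle of length 2: positions 0,1,… shift by +10, +1, then the pattern repeats.
On strap: s+10=c, t+1=u, r+10=b, a+1=b, p+10=z.

cubbz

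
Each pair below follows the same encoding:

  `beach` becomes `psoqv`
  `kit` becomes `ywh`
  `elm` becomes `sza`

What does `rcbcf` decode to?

This is a Caesar cipher with shift 14.
Reversing it on rcbcf: r−14=d, c−14=o, b−14=n, c−14=o, f−14=r.

donor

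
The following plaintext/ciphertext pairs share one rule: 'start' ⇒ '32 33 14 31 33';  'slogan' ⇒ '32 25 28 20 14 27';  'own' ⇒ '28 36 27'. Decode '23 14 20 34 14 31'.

jaguar

Letters become their 1-based position plus 13 (so a→14, b→15, …).
Undoing it on 23 14 20 34 14 31: 23→(23−13)÷1=10=j, 14→(14−13)÷1=1=a, 20→(20−13)÷1=7=g, 34→(34−13)÷1=21=u, 14→(14−13)÷1=1=a, 31→(31−13)÷1=18=r.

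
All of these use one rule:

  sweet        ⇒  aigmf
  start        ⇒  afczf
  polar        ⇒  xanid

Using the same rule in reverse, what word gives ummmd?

maker

A repeating key of period 3 is used — shifts +8, +12, +2 over and over.
Reversing it on ummmd: u−8=m, m−12=a, m−2=k, m−8=e, d−12=r.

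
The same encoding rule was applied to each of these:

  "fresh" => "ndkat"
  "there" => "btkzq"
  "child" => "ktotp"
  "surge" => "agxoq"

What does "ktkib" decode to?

cheap

Shifts by position in fresh: pos 0: f→n (+8), pos 1: r→d (+12), pos 2: e→k (+6), pos 3: s→a (+8), pos 4: h→t (+12) — repeating every 3. It's a Vigenère-style cipher with numeric key [8,12,6]: position i shifts by key[i mod 3].
Reversing it on ktkib: k−8=c, t−12=h, k−6=e, i−8=a, b−12=p.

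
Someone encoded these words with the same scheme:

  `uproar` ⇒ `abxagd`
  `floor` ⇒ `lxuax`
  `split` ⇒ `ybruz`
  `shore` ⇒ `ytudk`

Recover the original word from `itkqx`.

Shifts by position in uproar: pos 0: u→a (+6), pos 1: p→b (+12), pos 2: r→x (+6), pos 3: o→a (+12) — repeating every 2. The shifts repeat in a cycle of length 2: positions 0,1,… shift by +6, +12, then the pattern repeats.
Reversing it on itkqx: i−6=c, t−12=h, k−6=e, q−12=e, x−6=r.

cheer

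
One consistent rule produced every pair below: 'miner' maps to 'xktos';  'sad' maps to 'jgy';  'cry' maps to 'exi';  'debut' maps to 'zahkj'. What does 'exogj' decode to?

The output letters match the input read backwards, each shifted +6: miner reversed is renim. Read the word backwards and shift each letter +6.
Reversing it on exogj: shift back: e−6=y, x−6=r, o−6=i, g−6=a, j−6=d → yriad; then reverse → dairy.

dairy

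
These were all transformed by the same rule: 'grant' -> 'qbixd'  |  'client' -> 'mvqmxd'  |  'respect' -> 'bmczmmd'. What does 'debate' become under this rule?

nmlidm

The shift depends on letter class: consonant g→q is +10, but vowel a→i is +8. Vowels shift forward by 8 and consonants shift forward by 10.
For debate: d(cons)+10=n, e(vowel)+8=m, b(cons)+10=l, a(vowel)+8=i, t(cons)+10=d, e(vowel)+8=m.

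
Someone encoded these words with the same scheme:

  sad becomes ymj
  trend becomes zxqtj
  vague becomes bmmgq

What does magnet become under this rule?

smmtqz

The shift depends on letter class: consonant s→y is +6, but vowel a→m is +12. Vowels shift forward by 12 and consonants shift forward by 6.
For magnet: m(cons)+6=s, a(vowel)+12=m, g(cons)+6=m, n(cons)+6=t, e(vowel)+12=q, t(cons)+6=z.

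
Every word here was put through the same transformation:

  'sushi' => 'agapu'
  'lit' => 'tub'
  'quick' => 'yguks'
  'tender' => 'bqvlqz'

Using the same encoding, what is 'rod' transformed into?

Vowels shift forward by 12 and consonants shift forward by 8.
On rod: r(cons)+8=z, o(vowel)+12=a, d(cons)+8=l.

zal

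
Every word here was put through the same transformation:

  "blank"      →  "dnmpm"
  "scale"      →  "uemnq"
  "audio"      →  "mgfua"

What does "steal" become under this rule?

The rule splits by letter class: vowels +12, consonants +2.
For steal: s(cons)+2=u, t(cons)+2=v, e(vowel)+12=q, a(vowel)+12=m, l(cons)+2=n.

uvqmn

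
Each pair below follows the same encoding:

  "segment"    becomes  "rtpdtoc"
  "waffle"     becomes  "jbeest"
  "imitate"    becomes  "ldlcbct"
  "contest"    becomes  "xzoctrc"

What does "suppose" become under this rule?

rnkkzrt

s(18)→r(17) and e(4)→t(19) fit y≡11x+1 (mod 26); the inverse of 11 mod 26 is 19. Treating letters as 0–25, the rule is x ↦ 11x + 1 (mod 26).
On suppose: s(18)→11·18+1≡17=r; u(20)→11·20+1≡13=n; p(15)→11·15+1≡10=k; p(15)→11·15+1≡10=k; o(14)→11·14+1≡25=z; s(18)→11·18+1≡17=r; e(4)→11·4+1≡19=t (all mod 26).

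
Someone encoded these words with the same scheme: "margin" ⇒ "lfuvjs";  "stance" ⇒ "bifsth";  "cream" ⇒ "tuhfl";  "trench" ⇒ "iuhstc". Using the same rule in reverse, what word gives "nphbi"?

m(12)→l(11) and a(0)→f(5) fit y≡7x+5 (mod 26); the inverse of 7 mod 26 is 15. Each letter's alphabet position (a=0..z=25) is mapped through 7·x+5 mod 26 — an affine cipher.
Decoding nphbi: n(13)→15·(13−5)≡16=q; p(15)→15·(15−5)≡20=u; h(7)→15·(7−5)≡4=e; b(1)→15·(1−5)≡18=s; i(8)→15·(8−5)≡19=t (all mod 26).

quest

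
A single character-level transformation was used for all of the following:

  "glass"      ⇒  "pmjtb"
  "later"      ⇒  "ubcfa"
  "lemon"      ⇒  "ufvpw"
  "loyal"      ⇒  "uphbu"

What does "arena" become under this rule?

Shifts by position in glass: pos 0: g→p (+9), pos 1: l→m (+1), pos 2: a→j (+9), pos 3: s→t (+1) — repeating every 2. The shifts repeat in a cycle of length 2: positions 0,1,… shift by +9, +1, then the pattern repeats.
On arena: a+9=j, r+1=s, e+9=n, n+1=o, a+9=j.

jsnoj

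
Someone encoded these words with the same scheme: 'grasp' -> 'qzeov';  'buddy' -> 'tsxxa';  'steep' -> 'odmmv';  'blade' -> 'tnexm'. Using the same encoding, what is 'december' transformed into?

g(6)→q(16) and r(17)→z(25) fit y≡15x+4 (mod 26); the inverse of 15 mod 26 is 7. This is an affine cipher: with a=0,…,z=25, each position x becomes (15x+4) mod 26.
On december: d(3)→15·3+4≡23=x; e(4)→15·4+4≡12=m; c(2)→15·2+4≡8=i; e(4)→15·4+4≡12=m; m(12)→15·12+4≡2=c; b(1)→15·1+4≡19=t; e(4)→15·4+4≡12=m; r(17)→15·17+4≡25=z (all mod 26).

xmimctmz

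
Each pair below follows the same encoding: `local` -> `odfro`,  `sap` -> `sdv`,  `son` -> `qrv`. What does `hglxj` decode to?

The output letters match the input read backwards, each shifted +3: local reversed is lacol. Two steps: reverse the string, then apply a Caesar shift of +3.
Undoing it on hglxj: shift back: h−3=e, g−3=d, l−3=i, x−3=u, j−3=g → ediug; then reverse → guide.

guide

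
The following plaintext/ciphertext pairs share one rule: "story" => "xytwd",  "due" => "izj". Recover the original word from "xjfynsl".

seating

Compare letters: s→x is +5, t→y is +5, o→t is +5 — a constant shift. This is a Caesar cipher with shift 5.
Undoing it on xjfynsl: x−5=s, j−5=e, f−5=a, y−5=t, n−5=i, s−5=n, l−5=g.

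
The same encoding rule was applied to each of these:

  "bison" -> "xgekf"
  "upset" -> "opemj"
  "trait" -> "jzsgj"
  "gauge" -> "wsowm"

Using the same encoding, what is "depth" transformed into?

b(1)→x(23) and i(8)→g(6) fit y≡5x+18 (mod 26); the inverse of 5 mod 26 is 21. Treating letters as 0–25, the rule is x ↦ 5x + 18 (mod 26).
On depth: d(3)→5·3+18≡7=h; e(4)→5·4+18≡12=m; p(15)→5·15+18≡15=p; t(19)→5·19+18≡9=j; h(7)→5·7+18≡1=b (all mod 26).

hmpjb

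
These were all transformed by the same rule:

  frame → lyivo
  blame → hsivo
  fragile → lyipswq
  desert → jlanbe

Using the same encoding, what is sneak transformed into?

In frame: f→l is +6, r→y is +7, a→i is +8, m→v is +9 — the shift increases by 1 each position. Letter i (0-indexed) is shifted by i+6, so successive shifts are 6, 7, 8, ….
On sneak: s+6=y, n+7=u, e+8=m, a+9=j, k+10=u.

yumju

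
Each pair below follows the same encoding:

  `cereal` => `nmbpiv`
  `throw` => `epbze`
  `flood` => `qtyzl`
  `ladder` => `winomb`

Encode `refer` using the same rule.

cmppz

Shifts by position in cereal: pos 0: c→n (+11), pos 1: e→m (+8), pos 2: r→b (+10), pos 3: e→p (+11), pos 4: a→i (+8), pos 5: l→v (+10) — repeating every 3. The shifts repeat in a cycle of length 3: positions 0,1,… shift by +11, +8, +10, then the pattern repeats.
On refer: r+11=c, e+8=m, f+10=p, e+11=p, r+8=z.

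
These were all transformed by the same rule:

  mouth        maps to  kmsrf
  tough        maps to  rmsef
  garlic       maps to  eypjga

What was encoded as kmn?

Each letter is shifted forward by 24 in the alphabet (a Caesar shift of +24).
Undoing it on kmn: k−24=m, m−24=o, n−24=p.

mop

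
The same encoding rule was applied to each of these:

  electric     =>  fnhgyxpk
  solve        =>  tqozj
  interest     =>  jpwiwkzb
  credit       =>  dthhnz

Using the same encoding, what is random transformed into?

scqhts

In electric: e→f is +1, l→n is +2, e→h is +3, c→g is +4 — the shift increases by 1 each position. Each letter shifts forward by (position + 1), i.e. 1, 2, 3, … — the shift grows by one for each successive letter.
For random: r+1=s, a+2=c, n+3=q, d+4=h, o+5=t, m+6=s.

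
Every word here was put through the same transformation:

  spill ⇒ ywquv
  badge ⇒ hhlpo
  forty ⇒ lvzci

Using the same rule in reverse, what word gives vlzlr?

In spill: s→y is +6, p→w is +7, i→q is +8, l→u is +9 — the shift increases by 1 each position. Letter i (0-indexed) is shifted by i+6, so successive shifts are 6, 7, 8, ….
Reversing it on vlzlr: v−6=p, l−7=e, z−8=r, l−9=c, r−10=h.

perch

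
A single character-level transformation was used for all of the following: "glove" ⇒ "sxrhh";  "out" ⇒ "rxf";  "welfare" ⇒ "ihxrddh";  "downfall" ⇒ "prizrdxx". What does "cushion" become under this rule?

oxetlrz

The shift depends on letter class: consonant g→s is +12, but vowel o→r is +3. The rule splits by letter class: vowels +3, consonants +12.
For cushion: c(cons)+12=o, u(vowel)+3=x, s(cons)+12=e, h(cons)+12=t, i(vowel)+3=l, o(vowel)+3=r, n(cons)+12=z.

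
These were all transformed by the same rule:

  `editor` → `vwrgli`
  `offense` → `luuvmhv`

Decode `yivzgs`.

breath

Each pair mirrors across the alphabet (e↔v, d↔w, i↔r): positions sum to 25. Letters are reflected about the middle of the alphabet (position → 25−position): Atbash.
Reversing it on yivzgs: y↔b, i↔r, v↔e, z↔a, g↔t, s↔h.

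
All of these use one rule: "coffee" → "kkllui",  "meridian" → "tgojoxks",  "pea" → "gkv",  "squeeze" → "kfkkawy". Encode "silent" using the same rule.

ztkroy

The output letters match the input read backwards, each shifted +6: coffee reversed is eeffoc. The word is reversed, then every letter is shifted forward by 6.
On silent: reverse → tnelis; then shift: t+6=z, n+6=t, e+6=k, l+6=r, i+6=o, s+6=y.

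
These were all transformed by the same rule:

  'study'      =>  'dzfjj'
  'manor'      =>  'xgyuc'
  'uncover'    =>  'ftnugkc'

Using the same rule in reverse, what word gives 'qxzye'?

It's a Vigenère-style cipher with numeric key [11,6]: position i shifts by key[i mod 2].
Undoing it on qxzye: q−11=f, x−6=r, z−11=o, y−6=s, e−11=t.

frost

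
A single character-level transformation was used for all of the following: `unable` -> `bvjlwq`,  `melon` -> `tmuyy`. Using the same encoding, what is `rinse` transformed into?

Letter i (0-indexed) is shifted by i+7, so successive shifts are 7, 8, 9, ….
On rinse: r+7=y, i+8=q, n+9=w, s+10=c, e+11=p.

yqwcp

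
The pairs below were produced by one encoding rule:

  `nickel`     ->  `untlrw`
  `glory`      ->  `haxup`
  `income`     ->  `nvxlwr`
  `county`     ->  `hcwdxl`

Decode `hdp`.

Two steps: reverse the string, then apply a Caesar shift of +9.
Reversing it on hdp: shift back: h−9=y, d−9=u, p−9=g → yug; then reverse → guy.

guy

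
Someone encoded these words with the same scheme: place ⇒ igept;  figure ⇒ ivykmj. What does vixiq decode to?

meter

The output letters match the input read backwards, each shifted +4: place reversed is ecalp. Read the word backwards and shift each letter +4.
Reversing it on vixiq: shift back: v−4=r, i−4=e, x−4=t, i−4=e, q−4=m → retem; then reverse → meter.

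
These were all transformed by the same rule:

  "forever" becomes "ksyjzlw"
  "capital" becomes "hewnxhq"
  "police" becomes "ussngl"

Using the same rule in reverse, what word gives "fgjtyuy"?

Shifts by position in forever: pos 0: f→k (+5), pos 1: o→s (+4), pos 2: r→y (+7), pos 3: e→j (+5), pos 4: v→z (+4), pos 5: e→l (+7) — repeating every 3. The shifts repeat in a cycle of length 3: positions 0,1,… shift by +5, +4, +7, then the pattern repeats.
Reversing it on fgjtyuy: f−5=a, g−4=c, j−7=c, t−5=o, y−4=u, u−7=n, y−5=t.

account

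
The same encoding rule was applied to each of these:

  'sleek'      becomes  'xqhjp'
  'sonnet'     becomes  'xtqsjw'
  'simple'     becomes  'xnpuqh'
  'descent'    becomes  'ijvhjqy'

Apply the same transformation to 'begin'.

Shifts by position in sleek: pos 0: s→x (+5), pos 1: l→q (+5), pos 2: e→h (+3), pos 3: e→j (+5), pos 4: k→p (+5) — repeating every 3. A repeating key of period 3 is used — shifts +5, +5, +3 over and over.
On begin: b+5=g, e+5=j, g+3=j, i+5=n, n+5=s.

gjjns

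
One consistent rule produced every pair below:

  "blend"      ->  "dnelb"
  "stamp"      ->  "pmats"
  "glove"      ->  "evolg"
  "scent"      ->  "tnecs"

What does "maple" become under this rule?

It's just the letters in reverse order.
For maple: reverse → elpam.

elpam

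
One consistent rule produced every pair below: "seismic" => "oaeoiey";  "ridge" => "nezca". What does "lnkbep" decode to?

profit

Each letter is shifted forward by 22 in the alphabet (a Caesar shift of +22).
Undoing it on lnkbep: l−22=p, n−22=r, k−22=o, b−22=f, e−22=i, p−22=t.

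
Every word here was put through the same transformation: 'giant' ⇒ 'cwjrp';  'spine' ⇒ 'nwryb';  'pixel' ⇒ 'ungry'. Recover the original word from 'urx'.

oil

The word is reversed, then every letter is shifted forward by 9.
Decoding urx: shift back: u−9=l, r−9=i, x−9=o → lio; then reverse → oil.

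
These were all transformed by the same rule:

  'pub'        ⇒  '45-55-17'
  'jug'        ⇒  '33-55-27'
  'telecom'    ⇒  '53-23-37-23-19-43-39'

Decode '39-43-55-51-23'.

mouse

p(#16)→45 and u(#21)→55: differences scale by 2, so n = 2·pos + 13. Each letter becomes 2×(its alphabet position, a=1..z=26) + 13.
Decoding 39-43-55-51-23: 39→(39−13)÷2=13=m, 43→(43−13)÷2=15=o, 55→(55−13)÷2=21=u, 51→(51−13)÷2=19=s, 23→(23−13)÷2=5=e.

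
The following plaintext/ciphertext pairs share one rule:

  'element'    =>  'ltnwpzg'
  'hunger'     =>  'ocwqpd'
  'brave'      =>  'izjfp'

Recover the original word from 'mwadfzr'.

fortune

In element: e→l is +7, l→t is +8, e→n is +9, m→w is +10 — the shift increases by 1 each position. Letter i (0-indexed) is shifted by i+7, so successive shifts are 7, 8, 9, ….
Reversing it on mwadfzr: m−7=f, w−8=o, a−9=r, d−10=t, f−11=u, z−12=n, r−13=e.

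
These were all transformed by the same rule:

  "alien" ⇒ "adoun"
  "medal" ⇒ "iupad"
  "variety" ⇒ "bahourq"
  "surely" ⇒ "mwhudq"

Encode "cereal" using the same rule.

kuhuad

Each letter's alphabet position (a=0..z=25) is mapped through 5·x+0 mod 26 — an affine cipher.
Applying it to cereal: c(2)→5·2+0≡10=k; e(4)→5·4+0≡20=u; r(17)→5·17+0≡7=h; e(4)→5·4+0≡20=u; a(0)→5·0+0≡0=a; l(11)→5·11+0≡3=d (all mod 26).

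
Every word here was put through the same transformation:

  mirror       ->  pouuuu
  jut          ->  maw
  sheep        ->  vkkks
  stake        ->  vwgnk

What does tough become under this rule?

wuajk

The rule splits by letter class: vowels +6, consonants +3.
On tough: t(cons)+3=w, o(vowel)+6=u, u(vowel)+6=a, g(cons)+3=j, h(cons)+3=k.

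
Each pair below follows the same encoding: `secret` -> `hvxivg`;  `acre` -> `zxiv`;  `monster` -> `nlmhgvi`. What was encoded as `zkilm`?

Each pair mirrors across the alphabet (s↔h, e↔v, c↔x): positions sum to 25. This is the alphabet-reversal cipher (Atbash): a becomes z, b becomes y, etc.
Decoding zkilm: z↔a, k↔p, i↔r, l↔o, m↔n.

apron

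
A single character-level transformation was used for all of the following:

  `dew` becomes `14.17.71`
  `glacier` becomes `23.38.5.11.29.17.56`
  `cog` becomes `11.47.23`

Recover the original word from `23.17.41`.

d(#4)→14 and e(#5)→17: differences scale by 3, so n = 3·pos + 2. The formula is n = 3×(alphabet index, a=1) + 2.
Undoing it on 23.17.41: 23→(23−2)÷3=7=g, 17→(17−2)÷3=5=e, 41→(41−2)÷3=13=m.

gem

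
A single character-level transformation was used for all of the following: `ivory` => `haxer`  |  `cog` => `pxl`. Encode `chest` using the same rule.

The output letters match the input read backwards, each shifted +9: ivory reversed is yrovi. Two steps: reverse the string, then apply a Caesar shift of +9.
On chest: reverse → tsehc; then shift: t+9=c, s+9=b, e+9=n, h+9=q, c+9=l.

cbnql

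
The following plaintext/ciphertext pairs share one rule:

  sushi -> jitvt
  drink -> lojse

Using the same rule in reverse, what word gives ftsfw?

The output letters match the input read backwards, each shifted +1: sushi reversed is ihsus. Two steps: reverse the string, then apply a Caesar shift of +1.
Reversing it on ftsfw: shift back: f−1=e, t−1=s, s−1=r, f−1=e, w−1=v → esrev; then reverse → verse.

verse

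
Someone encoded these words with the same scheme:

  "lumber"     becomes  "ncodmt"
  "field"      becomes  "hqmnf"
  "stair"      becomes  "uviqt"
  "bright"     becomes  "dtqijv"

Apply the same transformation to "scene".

uempm

The shift depends on letter class: consonant l→n is +2, but vowel u→c is +8. The rule splits by letter class: vowels +8, consonants +2.
For scene: s(cons)+2=u, c(cons)+2=e, e(vowel)+8=m, n(cons)+2=p, e(vowel)+8=m.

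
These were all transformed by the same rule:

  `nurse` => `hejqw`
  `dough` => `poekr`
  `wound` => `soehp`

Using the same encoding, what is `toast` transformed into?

This is an affine cipher: with a=0,…,z=25, each position x becomes (7x+20) mod 26.
Applying it to toast: t(19)→7·19+20≡23=x; o(14)→7·14+20≡14=o; a(0)→7·0+20≡20=u; s(18)→7·18+20≡16=q; t(19)→7·19+20≡23=x (all mod 26).

xouqx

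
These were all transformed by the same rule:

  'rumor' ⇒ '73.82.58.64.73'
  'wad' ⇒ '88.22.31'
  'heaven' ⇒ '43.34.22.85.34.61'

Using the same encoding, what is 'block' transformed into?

With a=1..z=26, the number is 3·pos + 19.
Applying it to block: b=2→25, l=12→55, o=15→64, c=3→28, k=11→52.

25.55.64.28.52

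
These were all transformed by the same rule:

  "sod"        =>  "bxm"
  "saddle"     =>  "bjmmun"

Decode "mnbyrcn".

Compare letters: s→b is +9, o→x is +9, d→m is +9 — a constant shift. Each letter is shifted forward by 9 in the alphabet (a Caesar shift of +9).
Reversing it on mnbyrcn: m−9=d, n−9=e, b−9=s, y−9=p, r−9=i, c−9=t, n−9=e.

despite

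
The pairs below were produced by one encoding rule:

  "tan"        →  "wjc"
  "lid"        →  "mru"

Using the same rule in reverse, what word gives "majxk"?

board

The output letters match the input read backwards, each shifted +9: tan reversed is nat. Read the word backwards and shift each letter +9.
Decoding majxk: shift back: m−9=d, a−9=r, j−9=a, x−9=o, k−9=b → draob; then reverse → board.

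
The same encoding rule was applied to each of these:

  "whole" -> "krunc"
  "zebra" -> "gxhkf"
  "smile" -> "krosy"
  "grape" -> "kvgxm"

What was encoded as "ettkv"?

penny

Read the word backwards and shift each letter +6.
Reversing it on ettkv: shift back: e−6=y, t−6=n, t−6=n, k−6=e, v−6=p → ynnep; then reverse → penny.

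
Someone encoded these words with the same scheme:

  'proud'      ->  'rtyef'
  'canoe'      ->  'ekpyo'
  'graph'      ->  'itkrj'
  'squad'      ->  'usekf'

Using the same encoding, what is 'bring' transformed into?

Two shifts are in play — +10 for a/e/i/o/u, +2 for every other letter.
For bring: b(cons)+2=d, r(cons)+2=t, i(vowel)+10=s, n(cons)+2=p, g(cons)+2=i.

dtspi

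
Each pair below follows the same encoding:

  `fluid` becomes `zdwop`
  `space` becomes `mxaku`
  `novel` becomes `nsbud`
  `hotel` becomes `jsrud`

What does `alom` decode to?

axis

f(5)→z(25) and l(11)→d(3) fit y≡5x+0 (mod 26); the inverse of 5 mod 26 is 21. This is an affine cipher: with a=0,…,z=25, each position x becomes (5x+0) mod 26.
Reversing it on alom: a(0)→21·(0−0)≡0=a; l(11)→21·(11−0)≡23=x; o(14)→21·(14−0)≡8=i; m(12)→21·(12−0)≡18=s (all mod 26).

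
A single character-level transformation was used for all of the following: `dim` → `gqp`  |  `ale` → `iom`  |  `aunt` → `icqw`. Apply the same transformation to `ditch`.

gqwfk

The shift depends on letter class: consonant d→g is +3, but vowel i→q is +8. Two shifts are in play — +8 for a/e/i/o/u, +3 for every other letter.
Applying it to ditch: d(cons)+3=g, i(vowel)+8=q, t(cons)+3=w, c(cons)+3=f, h(cons)+3=k.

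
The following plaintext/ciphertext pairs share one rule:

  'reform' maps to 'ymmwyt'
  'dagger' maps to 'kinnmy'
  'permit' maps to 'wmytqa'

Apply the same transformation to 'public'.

The shift depends on letter class: consonant r→y is +7, but vowel e→m is +8. Vowels shift forward by 8 and consonants shift forward by 7.
On public: p(cons)+7=w, u(vowel)+8=c, b(cons)+7=i, l(cons)+7=s, i(vowel)+8=q, c(cons)+7=j.

wcisqj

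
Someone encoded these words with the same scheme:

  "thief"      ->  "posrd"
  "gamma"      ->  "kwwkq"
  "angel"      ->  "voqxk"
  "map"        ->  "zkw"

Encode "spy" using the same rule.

The output letters match the input read backwards, each shifted +10: thief reversed is feiht. Read the word backwards and shift each letter +10.
For spy: reverse → yps; then shift: y+10=i, p+10=z, s+10=c.

izc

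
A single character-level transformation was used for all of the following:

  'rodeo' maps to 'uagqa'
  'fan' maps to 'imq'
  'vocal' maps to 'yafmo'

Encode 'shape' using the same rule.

Two shifts are in play — +12 for a/e/i/o/u, +3 for every other letter.
For shape: s(cons)+3=v, h(cons)+3=k, a(vowel)+12=m, p(cons)+3=s, e(vowel)+12=q.

vkmsq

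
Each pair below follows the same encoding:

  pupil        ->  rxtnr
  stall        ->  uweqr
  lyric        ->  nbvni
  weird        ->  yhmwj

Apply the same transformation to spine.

In pupil: p→r is +2, u→x is +3, p→t is +4, i→n is +5 — the shift increases by 1 each position. Letter i (0-indexed) is shifted by i+2, so successive shifts are 2, 3, 4, ….
Applying it to spine: s+2=u, p+3=s, i+4=m, n+5=s, e+6=k.

usmsk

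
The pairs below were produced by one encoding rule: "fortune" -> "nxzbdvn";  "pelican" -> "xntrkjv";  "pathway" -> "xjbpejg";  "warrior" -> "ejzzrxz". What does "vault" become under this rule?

The shift depends on letter class: consonant f→n is +8, but vowel o→x is +9. Vowels shift forward by 9 and consonants shift forward by 8.
Applying it to vault: v(cons)+8=d, a(vowel)+9=j, u(vowel)+9=d, l(cons)+8=t, t(cons)+8=b.

djdtb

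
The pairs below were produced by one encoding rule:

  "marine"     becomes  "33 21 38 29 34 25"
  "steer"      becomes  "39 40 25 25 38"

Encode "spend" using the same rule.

39 36 25 34 24

m is letter #13 and maps to 33: an offset of 20. Letters become their 1-based position plus 20 (so a→21, b→22, …).
On spend: s=19→39, p=16→36, e=5→25, n=14→34, d=4→24.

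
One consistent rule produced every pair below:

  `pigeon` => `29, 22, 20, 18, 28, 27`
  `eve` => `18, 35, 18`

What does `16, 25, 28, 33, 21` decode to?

p is letter #16 and maps to 29: an offset of 13. Each letter is replaced by its alphabet position (a=1..z=26) + 13.
Decoding 16, 25, 28, 33, 21: 16→(16−13)÷1=3=c, 25→(25−13)÷1=12=l, 28→(28−13)÷1=15=o, 33→(33−13)÷1=20=t, 21→(21−13)÷1=8=h.

cloth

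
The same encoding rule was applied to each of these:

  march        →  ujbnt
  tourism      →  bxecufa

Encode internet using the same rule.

qwdpdasi

The shift increases by 1 at each position, starting from +8: 8, 9, 10, ….
For internet: i+8=q, n+9=w, t+10=d, e+11=p, r+12=d, n+13=a, e+14=s, t+15=i.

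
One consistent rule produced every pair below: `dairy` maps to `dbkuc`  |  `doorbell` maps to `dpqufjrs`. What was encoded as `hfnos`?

hello

In dairy: d→d is +0, a→b is +1, i→k is +2, r→u is +3 — the shift increases by 1 each position. Each letter shifts forward by its position index (0, 1, 2, …) — the shift grows by one for each successive letter.
Reversing it on hfnos: h−0=h, f−1=e, n−2=l, o−3=l, s−4=o.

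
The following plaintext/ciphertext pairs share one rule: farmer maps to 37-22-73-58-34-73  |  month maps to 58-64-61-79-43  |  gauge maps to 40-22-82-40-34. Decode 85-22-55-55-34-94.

f(#6)→37 and a(#1)→22: differences scale by 3, so n = 3·pos + 19. Each letter becomes 3×(its alphabet position, a=1..z=26) + 19.
Undoing it on 85-22-55-55-34-94: 85→(85−19)÷3=22=v, 22→(22−19)÷3=1=a, 55→(55−19)÷3=12=l, 55→(55−19)÷3=12=l, 34→(34−19)÷3=5=e, 94→(94−19)÷3=25=y.

valley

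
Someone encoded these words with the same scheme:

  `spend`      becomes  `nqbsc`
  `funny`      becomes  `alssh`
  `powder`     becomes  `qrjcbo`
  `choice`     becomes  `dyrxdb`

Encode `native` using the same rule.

sfmxkb

s(18)→n(13) and p(15)→q(16) fit y≡25x+5 (mod 26); the inverse of 25 mod 26 is 25. Treating letters as 0–25, the rule is x ↦ 25x + 5 (mod 26).
On native: n(13)→25·13+5≡18=s; a(0)→25·0+5≡5=f; t(19)→25·19+5≡12=m; i(8)→25·8+5≡23=x; v(21)→25·21+5≡10=k; e(4)→25·4+5≡1=b (all mod 26).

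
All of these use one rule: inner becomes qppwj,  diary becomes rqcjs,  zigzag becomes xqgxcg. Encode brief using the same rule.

i(8)→q(16) and n(13)→p(15) fit y≡5x+2 (mod 26); the inverse of 5 mod 26 is 21. This is an affine cipher: with a=0,…,z=25, each position x becomes (5x+2) mod 26.
Applying it to brief: b(1)→5·1+2≡7=h; r(17)→5·17+2≡9=j; i(8)→5·8+2≡16=q; e(4)→5·4+2≡22=w; f(5)→5·5+2≡1=b (all mod 26).

hjqwb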